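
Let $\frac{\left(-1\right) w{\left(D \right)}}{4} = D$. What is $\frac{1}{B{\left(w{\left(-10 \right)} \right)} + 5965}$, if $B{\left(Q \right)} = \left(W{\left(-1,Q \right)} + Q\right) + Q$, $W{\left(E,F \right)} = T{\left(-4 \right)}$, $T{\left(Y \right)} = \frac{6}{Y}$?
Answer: $\frac{2}{12087} \approx 0.00016547$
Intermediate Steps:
$w{\left(D \right)} = - 4 D$
$W{\left(E,F \right)} = - \frac{3}{2}$ ($W{\left(E,F \right)} = \frac{6}{-4} = 6 \left(- \frac{1}{4}\right) = - \frac{3}{2}$)
$B{\left(Q \right)} = - \frac{3}{2} + 2 Q$ ($B{\left(Q \right)} = \left(- \frac{3}{2} + Q\right) + Q = - \frac{3}{2} + 2 Q$)
$\frac{1}{B{\left(w{\left(-10 \right)} \right)} + 5965} = \frac{1}{\left(- \frac{3}{2} + 2 \left(\left(-4\right) \left(-10\right)\right)\right) + 5965} = \frac{1}{\left(- \frac{3}{2} + 2 \cdot 40\right) + 5965} = \frac{1}{\left(- \frac{3}{2} + 80\right) + 5965} = \frac{1}{\frac{157}{2} + 5965} = \frac{1}{\frac{12087}{2}} = \frac{2}{12087}$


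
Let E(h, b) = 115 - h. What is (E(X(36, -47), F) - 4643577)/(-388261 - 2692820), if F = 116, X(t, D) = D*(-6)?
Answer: 4643744/3081081 ≈ 1.5072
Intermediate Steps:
X(t, D) = -6*D
(E(X(36, -47), F) - 4643577)/(-388261 - 2692820) = ((115 - (-6)*(-47)) - 4643577)/(-388261 - 2692820) = ((115 - 1*282) - 4643577)/(-3081081) = ((115 - 282) - 4643577)*(-1/3081081) = (-167 - 4643577)*(-1/3081081) = -4643744*(-1/3081081) = 4643744/3081081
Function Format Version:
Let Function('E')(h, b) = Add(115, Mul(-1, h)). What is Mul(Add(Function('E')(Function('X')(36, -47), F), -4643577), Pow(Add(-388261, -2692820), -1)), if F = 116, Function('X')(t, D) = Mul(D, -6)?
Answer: Rational(4643744, 3081081) ≈ 1.5072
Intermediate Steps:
Function('X')(t, D) = Mul(-6, D)
Mul(Add(Function('E')(Function('X')(36, -47), F), -4643577), Pow(Add(-388261, -2692820), -1)) = Mul(Add(Add(115, Mul(-1, Mul(-6, -47))), -4643577), Pow(Add(-388261, -2692820), -1)) = Mul(Add(Add(115, Mul(-1, 282)), -4643577), Pow(-3081081, -1)) = Mul(Add(Add(115, -282), -4643577), Rational(-1, 3081081)) = Mul(Add(-167, -4643577), Rational(-1, 3081081)) = Mul(-4643744, Rational(-1, 3081081)) = Rational(4643744, 3081081)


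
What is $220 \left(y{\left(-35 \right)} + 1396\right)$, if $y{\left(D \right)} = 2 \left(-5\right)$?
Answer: $304920$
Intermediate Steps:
$y{\left(D \right)} = -10$
$220 \left(y{\left(-35 \right)} + 1396\right) = 220 \left(-10 + 1396\right) = 220 \cdot 1386 = 304920$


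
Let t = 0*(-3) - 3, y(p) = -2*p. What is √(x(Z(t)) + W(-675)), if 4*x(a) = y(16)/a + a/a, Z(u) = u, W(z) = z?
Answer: I*√24195/6 ≈ 25.925*I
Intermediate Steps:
t = -3 (t = 0 - 3 = -3)
x(a) = ¼ - 8/a (x(a) = ((-2*16)/a + a/a)/4 = (-32/a + 1)/4 = (1 - 32/a)/4 = ¼ - 8/a)
√(x(Z(t)) + W(-675)) = √((¼)*(-32 - 3)/(-3) - 675) = √((¼)*(-⅓)*(-35) - 675) = √(35/12 - 675) = √(-8065/12) = I*√24195/6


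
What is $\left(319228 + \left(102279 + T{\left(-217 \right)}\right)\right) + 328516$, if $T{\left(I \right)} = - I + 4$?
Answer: $750244$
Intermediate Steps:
$T{\left(I \right)} = 4 - I$
$\left(319228 + \left(102279 + T{\left(-217 \right)}\right)\right) + 328516 = \left(319228 + \left(102279 + \left(4 - -217\right)\right)\right) + 328516 = \left(319228 + \left(102279 + \left(4 + 217\right)\right)\right) + 328516 = \left(319228 + \left(102279 + 221\right)\right) + 328516 = \left(319228 + 102500\right) + 328516 = 421728 + 328516 = 750244$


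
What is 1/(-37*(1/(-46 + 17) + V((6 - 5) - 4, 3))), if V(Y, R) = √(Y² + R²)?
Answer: -29/560069 - 2523*√2/560069 ≈ -0.0064225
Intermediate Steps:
V(Y, R) = √(R² + Y²)
1/(-37*(1/(-46 + 17) + V((6 - 5) - 4, 3))) = 1/(-37*(1/(-46 + 17) + √(3² + ((6 - 5) - 4)²))) = 1/(-37*(1/(-29) + √(9 + (1 - 4)²))) = 1/(-37*(-1/29 + √(9 + (-3)²))) = 1/(-37*(-1/29 + √(9 + 9))) = 1/(-37*(-1/29 + √18)) = 1/(-37*(-1/29 + 3*√2)) = 1/(37/29 - 111*√2)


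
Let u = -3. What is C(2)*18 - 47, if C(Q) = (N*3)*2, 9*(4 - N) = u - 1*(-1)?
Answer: 409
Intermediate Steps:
N = 38/9 (N = 4 - (-3 - 1*(-1))/9 = 4 - (-3 + 1)/9 = 4 - ⅑*(-2) = 4 + 2/9 = 38/9 ≈ 4.2222)
C(Q) = 76/3 (C(Q) = ((38/9)*3)*2 = (38/3)*2 = 76/3)
C(2)*18 - 47 = (76/3)*18 - 47 = 456 - 47 = 409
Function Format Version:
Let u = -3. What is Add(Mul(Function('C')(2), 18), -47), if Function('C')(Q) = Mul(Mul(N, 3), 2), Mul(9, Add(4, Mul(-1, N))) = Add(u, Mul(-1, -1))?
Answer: 409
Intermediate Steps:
N = Rational(38, 9) (N = Add(4, Mul(Rational(-1, 9), Add(-3, Mul(-1, -1)))) = Add(4, Mul(Rational(-1, 9), Add(-3, 1))) = Add(4, Mul(Rational(-1, 9), -2)) = Add(4, Rational(2, 9)) = Rational(38, 9) ≈ 4.2222)
Function('C')(Q) = Rational(76, 3) (Function('C')(Q) = Mul(Mul(Rational(38, 9), 3), 2) = Mul(Rational(38, 3), 2) = Rational(76, 3))
Add(Mul(Function('C')(2), 18), -47) = Add(Mul(Rational(76, 3), 18), -47) = Add(456, -47) = 409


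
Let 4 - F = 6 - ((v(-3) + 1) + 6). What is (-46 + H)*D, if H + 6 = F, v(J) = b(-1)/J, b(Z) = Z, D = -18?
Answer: 840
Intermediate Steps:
v(J) = -1/J
F = 16/3 (F = 4 - (6 - ((-1/(-3) + 1) + 6)) = 4 - (6 - ((-1*(-⅓) + 1) + 6)) = 4 - (6 - ((⅓ + 1) + 6)) = 4 - (6 - (4/3 + 6)) = 4 - (6 - 1*22/3) = 4 - (6 - 22/3) = 4 - 1*(-4/3) = 4 + 4/3 = 16/3 ≈ 5.3333)
H = -⅔ (H = -6 + 16/3 = -⅔ ≈ -0.66667)
(-46 + H)*D = (-46 - ⅔)*(-18) = -140/3*(-18) = 840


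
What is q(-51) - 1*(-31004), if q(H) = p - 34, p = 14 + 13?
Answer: 30997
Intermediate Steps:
p = 27
q(H) = -7 (q(H) = 27 - 34 = -7)
q(-51) - 1*(-31004) = -7 - 1*(-31004) = -7 + 31004 = 30997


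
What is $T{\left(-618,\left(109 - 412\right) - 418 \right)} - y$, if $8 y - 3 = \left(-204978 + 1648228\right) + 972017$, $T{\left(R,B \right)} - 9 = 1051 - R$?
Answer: $- \frac{1200923}{4} \approx -3.0023 \cdot 10^{5}$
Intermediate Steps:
$T{\left(R,B \right)} = 1060 - R$ ($T{\left(R,B \right)} = 9 - \left(-1051 + R\right) = 1060 - R$)
$y = \frac{1207635}{4}$ ($y = \frac{3}{8} + \frac{\left(-204978 + 1648228\right) + 972017}{8} = \frac{3}{8} + \frac{1443250 + 972017}{8} = \frac{3}{8} + \frac{1}{8} \cdot 2415267 = \frac{3}{8} + \frac{2415267}{8} = \frac{1207635}{4} \approx 3.0191 \cdot 10^{5}$)
$T{\left(-618,\left(109 - 412\right) - 418 \right)} - y = \left(1060 - -618\right) - \frac{1207635}{4} = \left(1060 + 618\right) - \frac{1207635}{4} = 1678 - \frac{1207635}{4} = - \frac{1200923}{4}$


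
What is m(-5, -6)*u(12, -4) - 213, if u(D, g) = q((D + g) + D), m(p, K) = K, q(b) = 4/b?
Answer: -1071/5 ≈ -214.20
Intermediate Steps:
u(D, g) = 4/(g + 2*D) (u(D, g) = 4/((D + g) + D) = 4/(g + 2*D))
m(-5, -6)*u(12, -4) - 213 = -24/(-4 + 2*12) - 213 = -24/(-4 + 24) - 213 = -24/20 - 213 = -6*1/5 - 213 = -6/5 - 213 = -1071/5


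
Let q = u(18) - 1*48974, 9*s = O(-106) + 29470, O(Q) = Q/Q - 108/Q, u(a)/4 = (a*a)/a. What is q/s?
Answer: -23326254/1562017 ≈ -14.933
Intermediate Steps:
u(a) = 4*a (u(a) = 4*((a*a)/a) = 4*(a**2/a) = 4*a)
O(Q) = 1 - 108/Q
s = 1562017/477 (s = ((-108 - 106)/(-106) + 29470)/9 = (-1/106*(-214) + 29470)/9 = (107/53 + 29470)/9 = (1/9)*(1562017/53) = 1562017/477 ≈ 3274.7)
q = -48902 (q = 4*18 - 1*48974 = 72 - 48974 = -48902)
q/s = -48902/1562017/477 = -48902*477/1562017 = -23326254/1562017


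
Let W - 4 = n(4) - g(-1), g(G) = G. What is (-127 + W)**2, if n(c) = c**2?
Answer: 11236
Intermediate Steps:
W = 21 (W = 4 + (4**2 - 1*(-1)) = 4 + (16 + 1) = 4 + 17 = 21)
(-127 + W)**2 = (-127 + 21)**2 = (-106)**2 = 11236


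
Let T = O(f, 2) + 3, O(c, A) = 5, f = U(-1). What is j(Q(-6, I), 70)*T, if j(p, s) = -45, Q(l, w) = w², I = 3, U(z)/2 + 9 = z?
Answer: -360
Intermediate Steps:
U(z) = -18 + 2*z
f = -20 (f = -18 + 2*(-1) = -18 - 2 = -20)
T = 8 (T = 5 + 3 = 8)
j(Q(-6, I), 70)*T = -45*8 = -360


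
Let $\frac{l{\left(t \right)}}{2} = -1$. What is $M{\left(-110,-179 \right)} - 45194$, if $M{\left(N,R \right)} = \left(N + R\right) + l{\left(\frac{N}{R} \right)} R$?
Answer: $-45125$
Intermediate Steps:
$l{\left(t \right)} = -2$ ($l{\left(t \right)} = 2 \left(-1\right) = -2$)
$M{\left(N,R \right)} = N - R$ ($M{\left(N,R \right)} = \left(N + R\right) - 2 R = N - R$)
$M{\left(-110,-179 \right)} - 45194 = \left(-110 - -179\right) - 45194 = \left(-110 + 179\right) - 45194 = 69 - 45194 = -45125$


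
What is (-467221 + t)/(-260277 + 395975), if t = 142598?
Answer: -324623/135698 ≈ -2.3922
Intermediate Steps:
(-467221 + t)/(-260277 + 395975) = (-467221 + 142598)/(-260277 + 395975) = -324623/135698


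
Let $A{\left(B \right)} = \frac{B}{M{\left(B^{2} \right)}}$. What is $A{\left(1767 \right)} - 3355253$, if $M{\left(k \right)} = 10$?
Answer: $- \frac{33550763}{10} \approx -3.3551 \cdot 10^{6}$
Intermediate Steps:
$A{\left(B \right)} = \frac{B}{10}$
$A{\left(1767 \right)} - 3355253 = \frac{1}{10} \cdot 1767 - 3355253 = \frac{1767}{10} - 3355253 = - \frac{33550763}{10}$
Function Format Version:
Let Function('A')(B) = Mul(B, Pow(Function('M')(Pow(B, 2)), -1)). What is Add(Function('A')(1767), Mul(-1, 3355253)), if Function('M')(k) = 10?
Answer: Rational(-33550763, 10) ≈ -3.3551e+6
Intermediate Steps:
Function('A')(B) = Mul(Rational(1, 10), B) (Function('A')(B) = Mul(B, Pow(10, -1)) = Mul(B, Rational(1, 10)) = Mul(Rational(1, 10), B))
Add(Function('A')(1767), Mul(-1, 3355253)) = Add(Mul(Rational(1, 10), 1767), Mul(-1, 3355253)) = Add(Rational(1767, 10), -3355253) = Rational(-33550763, 10)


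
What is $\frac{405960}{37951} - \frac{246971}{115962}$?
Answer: $\frac{37703137099}{4400873862} \approx 8.5672$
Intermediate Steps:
$\frac{405960}{37951} - \frac{246971}{115962} = \frac{37703137099}{4400873862}$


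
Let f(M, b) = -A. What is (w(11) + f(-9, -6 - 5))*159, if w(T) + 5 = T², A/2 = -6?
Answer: 20352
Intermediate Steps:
A = -12 (A = 2*(-6) = -12)
f(M, b) = 12 (f(M, b) = -1*(-12) = 12)
w(T) = -5 + T²
(w(11) + f(-9, -6 - 5))*159 = ((-5 + 11²) + 12)*159 = ((-5 + 121) + 12)*159 = (116 + 12)*159 = 128*159 = 20352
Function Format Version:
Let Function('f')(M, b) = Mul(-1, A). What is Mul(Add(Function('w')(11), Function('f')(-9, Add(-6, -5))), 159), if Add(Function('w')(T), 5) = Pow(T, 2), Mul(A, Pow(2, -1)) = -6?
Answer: 20352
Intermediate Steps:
A = -12 (A = Mul(2, -6) = -12)
Function('f')(M, b) = 12 (Function('f')(M, b) = Mul(-1, -12) = 12)
Function('w')(T) = Add(-5, Pow(T, 2))
Mul(Add(Function('w')(11), Function('f')(-9, Add(-6, -5))), 159) = Mul(Add(Add(-5, Pow(11, 2)), 12), 159) = Mul(Add(Add(-5, 121), 12), 159) = Mul(Add(116, 12), 159) = Mul(128, 159) = 20352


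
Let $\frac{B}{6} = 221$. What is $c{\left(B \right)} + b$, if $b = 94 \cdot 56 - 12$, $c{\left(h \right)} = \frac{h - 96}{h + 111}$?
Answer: $\frac{2516118}{479} \approx 5252.9$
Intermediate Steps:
$B = 1326$ ($B = 6 \cdot 221 = 1326$)
$c{\left(h \right)} = \frac{-96 + h}{111 + h}$
$b = 5252$ ($b = 5264 - 12 = 5252$)
$c{\left(B \right)} + b = \frac{-96 + 1326}{111 + 1326} + 5252 = \frac{1}{1437} \cdot 1230 + 5252 = \frac{410}{479} + 5252 = \frac{2516118}{479}$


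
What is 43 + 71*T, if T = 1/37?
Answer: 1662/37 ≈ 44.919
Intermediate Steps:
T = 1/37 ≈ 0.027027
43 + 71*T = 43 + 71*(1/37) = 43 + 71/37 = 1662/37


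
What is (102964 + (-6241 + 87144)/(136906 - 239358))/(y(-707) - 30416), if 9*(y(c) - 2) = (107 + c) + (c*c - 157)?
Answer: 31646360475/7696399144 ≈ 4.1118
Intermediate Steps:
y(c) = -32/9 + c/9 + c**2/9 (y(c) = 2 + ((107 + c) + (c*c - 157))/9 = 2 + ((107 + c) + (c**2 - 157))/9 = 2 + ((107 + c) + (-157 + c**2))/9 = 2 + (-50 + c + c**2)/9 = 2 + (-50/9 + c/9 + c**2/9) = -32/9 + c/9 + c**2/9)
(102964 + (-6241 + 87144)/(136906 - 239358))/(y(-707) - 30416) = (102964 + (-6241 + 87144)/(136906 - 239358))/((-32/9 + (1/9)*(-707) + (1/9)*(-707)**2) - 30416) = (102964 + 80903/(-102452))/((-32/9 - 707/9 + (1/9)*499849) - 30416) = (102964 + 80903*(-1/102452))/((-32/9 - 707/9 + 499849/9) - 30416) = (102964 - 80903/102452)/(166370/3 - 30416) = 10548786825/(102452*(75122/3)) = (10548786825/102452)*(3/75122) = 31646360475/7696399144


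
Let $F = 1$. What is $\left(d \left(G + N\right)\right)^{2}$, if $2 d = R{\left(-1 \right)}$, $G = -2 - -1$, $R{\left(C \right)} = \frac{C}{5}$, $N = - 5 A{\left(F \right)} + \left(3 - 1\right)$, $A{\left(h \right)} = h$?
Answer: $\frac{4}{25} \approx 0.16$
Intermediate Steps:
$N = -3$ ($N = \left(-5\right) 1 + \left(3 - 1\right) = -5 + 2 = -3$)
$R{\left(C \right)} = \frac{C}{5}$ ($R{\left(C \right)} = C \frac{1}{5} = \frac{C}{5}$)
$G = -1$ ($G = -2 + 1 = -1$)
$d = - \frac{1}{10}$ ($d = \frac{\frac{1}{5} \left(-1\right)}{2} = \frac{1}{2} \left(- \frac{1}{5}\right) = - \frac{1}{10} \approx -0.1$)
$\left(d \left(G + N\right)\right)^{2} = \left(- \frac{-1 - 3}{10}\right)^{2} = \left(\left(- \frac{1}{10}\right) \left(-4\right)\right)^{2} = \left(\frac{2}{5}\right)^{2} = \frac{4}{25}$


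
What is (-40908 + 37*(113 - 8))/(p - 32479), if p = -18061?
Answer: 5289/7220 ≈ 0.73255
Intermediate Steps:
(-40908 + 37*(113 - 8))/(p - 32479) = (-40908 + 37*(113 - 8))/(-18061 - 32479) = (-40908 + 37*105)/(-50540) = (-40908 + 3885)*(-1/50540) = -37023*(-1/50540) = 5289/7220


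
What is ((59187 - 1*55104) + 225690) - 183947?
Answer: 45826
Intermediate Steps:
((59187 - 1*55104) + 225690) - 183947 = ((59187 - 55104) + 225690) - 183947 = (4083 + 225690) - 183947 = 229773 - 183947 = 45826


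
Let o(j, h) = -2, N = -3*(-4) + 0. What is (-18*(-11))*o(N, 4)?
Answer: -396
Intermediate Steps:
N = 12 (N = 12 + 0 = 12)
(-18*(-11))*o(N, 4) = -18*(-11)*(-2) = 198*(-2) = -396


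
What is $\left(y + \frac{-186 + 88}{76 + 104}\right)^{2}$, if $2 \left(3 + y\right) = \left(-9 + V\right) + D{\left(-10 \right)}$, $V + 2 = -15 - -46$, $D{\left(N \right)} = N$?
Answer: $\frac{17161}{8100} \approx 2.1186$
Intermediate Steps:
$V = 29$ ($V = -2 - -31 = -2 + \left(-15 + 46\right) = -2 + 31 = 29$)
$y = 2$ ($y = -3 + \frac{\left(-9 + 29\right) - 10}{2} = -3 + \frac{20 - 10}{2} = -3 + \frac{1}{2} \cdot 10 = -3 + 5 = 2$)
$\left(y + \frac{-186 + 88}{76 + 104}\right)^{2} = \left(2 + \frac{-186 + 88}{76 + 104}\right)^{2} = \left(2 - \frac{98}{180}\right)^{2} = \left(2 - \frac{49}{90}\right)^{2} = \left(\frac{131}{90}\right)^{2} = \frac{17161}{8100}$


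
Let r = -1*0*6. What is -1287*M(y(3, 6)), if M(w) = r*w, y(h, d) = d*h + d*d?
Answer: 0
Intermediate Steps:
y(h, d) = d² + d*h (y(h, d) = d*h + d² = d² + d*h)
r = 0 (r = 0*6 = 0)
M(w) = 0 (M(w) = 0*w = 0)
-1287*M(y(3, 6)) = -1287*0 = 0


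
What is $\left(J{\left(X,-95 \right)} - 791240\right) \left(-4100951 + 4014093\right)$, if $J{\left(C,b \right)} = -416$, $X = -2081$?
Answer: $68761656848$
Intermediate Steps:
$\left(J{\left(X,-95 \right)} - 791240\right) \left(-4100951 + 4014093\right) = \left(-416 - 791240\right) \left(-4100951 + 4014093\right) = \left(-791656\right) \left(-86858\right) = 68761656848$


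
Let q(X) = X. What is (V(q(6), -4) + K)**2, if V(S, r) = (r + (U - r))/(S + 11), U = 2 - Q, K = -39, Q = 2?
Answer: 1521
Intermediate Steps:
U = 0 (U = 2 - 1*2 = 2 - 2 = 0)
V(S, r) = 0 (V(S, r) = (r + (0 - r))/(S + 11) = (r - r)/(11 + S) = 0/(11 + S) = 0)
(V(q(6), -4) + K)**2 = (0 - 39)**2 = (-39)**2 = 1521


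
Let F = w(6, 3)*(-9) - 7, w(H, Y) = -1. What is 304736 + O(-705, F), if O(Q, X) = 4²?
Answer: 304752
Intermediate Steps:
F = 2 (F = -1*(-9) - 7 = 9 - 7 = 2)
O(Q, X) = 16
304736 + O(-705, F) = 304736 + 16 = 304752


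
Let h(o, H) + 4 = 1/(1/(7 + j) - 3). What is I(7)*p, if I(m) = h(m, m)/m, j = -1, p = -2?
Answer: 148/119 ≈ 1.2437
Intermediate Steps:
h(o, H) = -74/17 (h(o, H) = -4 + 1/(1/(7 - 1) - 3) = -4 + 1/(1/6 - 3) = -4 + 1/(⅙ - 3) = -4 + 1/(-17/6) = -4 - 6/17 = -74/17)
I(m) = -74/(17*m)
I(7)*p = -74/17/7*(-2) = -74/17*⅐*(-2) = -74/119*(-2) = 148/119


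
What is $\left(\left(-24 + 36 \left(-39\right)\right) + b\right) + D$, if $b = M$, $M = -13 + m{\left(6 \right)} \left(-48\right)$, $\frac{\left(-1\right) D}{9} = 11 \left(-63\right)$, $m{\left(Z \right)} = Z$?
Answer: $4508$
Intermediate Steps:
$D = 6237$ ($D = - 9 \cdot 11 \left(-63\right) = \left(-9\right) \left(-693\right) = 6237$)
$M = -301$ ($M = -13 + 6 \left(-48\right) = -13 - 288 = -301$)
$b = -301$
$\left(\left(-24 + 36 \left(-39\right)\right) + b\right) + D = \left(\left(-24 + 36 \left(-39\right)\right) - 301\right) + 6237 = \left(\left(-24 - 1404\right) - 301\right) + 6237 = \left(-1428 - 301\right) + 6237 = -1729 + 6237 = 4508$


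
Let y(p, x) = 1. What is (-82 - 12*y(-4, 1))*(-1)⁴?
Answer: -94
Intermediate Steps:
(-82 - 12*y(-4, 1))*(-1)⁴ = (-82 - 12*1)*(-1)⁴ = (-82 - 12)*1 = -94*1 = -94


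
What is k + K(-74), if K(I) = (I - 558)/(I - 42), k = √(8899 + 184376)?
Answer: 158/29 + 15*√859 ≈ 445.08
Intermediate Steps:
k = 15*√859 (k = √193275 = 15*√859 ≈ 439.63)
K(I) = (-558 + I)/(-42 + I)
k + K(-74) = 15*√859 + (-558 - 74)/(-42 - 74) = 15*√859 - 632/(-116) = 15*√859 - 1/116*(-632) = 15*√859 + 158/29 = 158/29 + 15*√859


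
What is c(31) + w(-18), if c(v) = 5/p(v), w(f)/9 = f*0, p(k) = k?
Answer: 5/31 ≈ 0.16129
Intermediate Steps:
w(f) = 0 (w(f) = 9*(f*0) = 9*0 = 0)
c(v) = 5/v
c(31) + w(-18) = 5/31 + 0 = 5/31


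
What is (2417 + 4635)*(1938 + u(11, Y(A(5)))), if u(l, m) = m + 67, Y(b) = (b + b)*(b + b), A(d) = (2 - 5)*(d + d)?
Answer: 39526460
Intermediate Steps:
A(d) = -6*d
Y(b) = 4*b² (Y(b) = (2*b)*(2*b) = 4*b²)
u(l, m) = 67 + m
(2417 + 4635)*(1938 + u(11, Y(A(5)))) = (2417 + 4635)*(1938 + (67 + 4*(-6*5)²)) = 7052*(1938 + (67 + 4*(-30)²)) = 7052*(1938 + (67 + 4*900)) = 7052*(1938 + (67 + 3600)) = 7052*(1938 + 3667) = 7052*5605 = 39526460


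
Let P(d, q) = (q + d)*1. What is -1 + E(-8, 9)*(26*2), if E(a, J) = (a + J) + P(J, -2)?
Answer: 415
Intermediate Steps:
P(d, q) = d + q (P(d, q) = (d + q)*1 = d + q)
E(a, J) = -2 + a + 2*J (E(a, J) = (a + J) + (J - 2) = (J + a) + (-2 + J) = -2 + a + 2*J)
-1 + E(-8, 9)*(26*2) = -1 + (-2 - 8 + 2*9)*(26*2) = -1 + (-2 - 8 + 18)*52 = -1 + 8*52 = -1 + 416 = 415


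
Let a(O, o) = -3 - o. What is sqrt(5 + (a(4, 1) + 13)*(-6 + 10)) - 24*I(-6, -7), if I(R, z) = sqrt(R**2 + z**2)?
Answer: sqrt(41) - 24*sqrt(85) ≈ -214.87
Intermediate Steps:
sqrt(5 + (a(4, 1) + 13)*(-6 + 10)) - 24*I(-6, -7) = sqrt(5 + ((-3 - 1*1) + 13)*(-6 + 10)) - 24*sqrt((-6)**2 + (-7)**2) = sqrt(5 + ((-3 - 1) + 13)*4) - 24*sqrt(36 + 49) = sqrt(5 + (-4 + 13)*4) - 24*sqrt(85) = sqrt(5 + 9*4) - 24*sqrt(85) = sqrt(5 + 36) - 24*sqrt(85) = sqrt(41) - 24*sqrt(85)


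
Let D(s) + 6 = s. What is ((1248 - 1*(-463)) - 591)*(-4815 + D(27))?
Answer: -5369280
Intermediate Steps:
D(s) = -6 + s
((1248 - 1*(-463)) - 591)*(-4815 + D(27)) = ((1248 - 1*(-463)) - 591)*(-4815 + (-6 + 27)) = ((1248 + 463) - 591)*(-4815 + 21) = (1711 - 591)*(-4794) = 1120*(-4794) = -5369280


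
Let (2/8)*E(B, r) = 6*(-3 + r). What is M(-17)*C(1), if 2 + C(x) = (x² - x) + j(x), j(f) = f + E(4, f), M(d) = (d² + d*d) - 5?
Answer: -28077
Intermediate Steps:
E(B, r) = -72 + 24*r (E(B, r) = 4*(6*(-3 + r)) = 4*(-18 + 6*r) = -72 + 24*r)
M(d) = -5 + 2*d² (M(d) = (d² + d²) - 5 = 2*d² - 5 = -5 + 2*d²)
j(f) = -72 + 25*f (j(f) = f + (-72 + 24*f) = -72 + 25*f)
C(x) = -74 + x² + 24*x (C(x) = -2 + ((x² - x) + (-72 + 25*x)) = -2 + (-72 + x² + 24*x) = -74 + x² + 24*x)
M(-17)*C(1) = (-5 + 2*(-17)²)*(-74 + 1² + 24*1) = (-5 + 2*289)*(-74 + 1 + 24) = (-5 + 578)*(-49) = 573*(-49) = -28077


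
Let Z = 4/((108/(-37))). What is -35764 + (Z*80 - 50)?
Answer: -969938/27 ≈ -35924.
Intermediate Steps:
Z = -37/27 (Z = 4/((108*(-1/37))) = 4/(-108/37) = 4*(-37/108) = -37/27 ≈ -1.3704)
-35764 + (Z*80 - 50) = -35764 + (-37/27*80 - 50) = -35764 + (-2960/27 - 50) = -35764 - 4310/27 = -969938/27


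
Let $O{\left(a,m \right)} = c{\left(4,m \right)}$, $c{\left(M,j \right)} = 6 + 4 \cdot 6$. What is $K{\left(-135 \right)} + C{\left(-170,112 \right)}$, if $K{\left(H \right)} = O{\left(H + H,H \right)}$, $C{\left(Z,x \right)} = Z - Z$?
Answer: $30$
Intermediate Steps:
$c{\left(M,j \right)} = 30$ ($c{\left(M,j \right)} = 6 + 24 = 30$)
$C{\left(Z,x \right)} = 0$
$O{\left(a,m \right)} = 30$
$K{\left(H \right)} = 30$
$K{\left(-135 \right)} + C{\left(-170,112 \right)} = 30 + 0 = 30$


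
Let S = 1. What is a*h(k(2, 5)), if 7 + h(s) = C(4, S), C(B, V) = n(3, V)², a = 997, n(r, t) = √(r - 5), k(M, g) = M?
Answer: -8973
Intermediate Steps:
n(r, t) = √(-5 + r)
C(B, V) = -2 (C(B, V) = (√(-5 + 3))² = (√(-2))² = (I*√2)² = -2)
h(s) = -9 (h(s) = -7 - 2 = -9)
a*h(k(2, 5)) = 997*(-9) = -8973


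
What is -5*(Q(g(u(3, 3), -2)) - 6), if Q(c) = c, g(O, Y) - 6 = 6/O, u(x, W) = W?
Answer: -10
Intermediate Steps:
g(O, Y) = 6 + 6/O
-5*(Q(g(u(3, 3), -2)) - 6) = -5*((6 + 6/3) - 6) = -5*((6 + 6*(⅓)) - 6) = -5*((6 + 2) - 6) = -5*(8 - 6) = -5*2 = -10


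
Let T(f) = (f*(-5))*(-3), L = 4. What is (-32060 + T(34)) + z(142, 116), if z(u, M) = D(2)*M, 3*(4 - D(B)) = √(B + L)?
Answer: -31086 - 116*√6/3 ≈ -31181.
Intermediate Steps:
D(B) = 4 - √(4 + B)/3 (D(B) = 4 - √(B + 4)/3 = 4 - √(4 + B)/3)
T(f) = 15*f (T(f) = -5*f*(-3) = 15*f)
z(u, M) = M*(4 - √6/3) (z(u, M) = (4 - √(4 + 2)/3)*M = (4 - √6/3)*M = M*(4 - √6/3))
(-32060 + T(34)) + z(142, 116) = (-32060 + 15*34) + (⅓)*116*(12 - √6) = (-32060 + 510) + (464 - 116*√6/3) = -31550 + (464 - 116*√6/3) = -31086 - 116*√6/3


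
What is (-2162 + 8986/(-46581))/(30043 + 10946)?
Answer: -100717108/1909308609 ≈ -0.052751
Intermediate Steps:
(-2162 + 8986/(-46581))/(30043 + 10946) = (-2162 + 8986*(-1/46581))/40989 = (-2162 - 8986/46581)*(1/40989) = -100717108/46581*1/40989 = -100717108/1909308609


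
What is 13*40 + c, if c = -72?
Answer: 448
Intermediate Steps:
13*40 + c = 13*40 - 72 = 520 - 72 = 448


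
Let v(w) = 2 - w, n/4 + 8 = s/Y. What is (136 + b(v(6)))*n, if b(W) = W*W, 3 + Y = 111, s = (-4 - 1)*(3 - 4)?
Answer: -130568/27 ≈ -4835.9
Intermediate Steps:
s = 5 (s = -5*(-1) = 5)
Y = 108 (Y = -3 + 111 = 108)
n = -859/27 (n = -32 + 4*(5/108) = -32 + 5/27 = -859/27 ≈ -31.815)
b(W) = W²
(136 + b(v(6)))*n = (136 + (2 - 1*6)²)*(-859/27) = (136 + (2 - 6)²)*(-859/27) = (136 + (-4)²)*(-859/27) = (136 + 16)*(-859/27) = 152*(-859/27) = -130568/27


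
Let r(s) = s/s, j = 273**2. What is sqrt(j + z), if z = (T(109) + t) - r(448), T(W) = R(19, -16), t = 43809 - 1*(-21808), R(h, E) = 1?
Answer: sqrt(140146) ≈ 374.36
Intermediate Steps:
t = 65617 (t = 43809 + 21808 = 65617)
T(W) = 1
j = 74529
r(s) = 1
z = 65617 (z = (1 + 65617) - 1*1 = 65618 - 1 = 65617)
sqrt(j + z) = sqrt(74529 + 65617) = sqrt(140146)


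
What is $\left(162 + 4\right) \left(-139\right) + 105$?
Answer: $-22969$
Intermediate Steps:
$\left(162 + 4\right) \left(-139\right) + 105 = 166 \left(-139\right) + 105 = -23074 + 105 = -22969$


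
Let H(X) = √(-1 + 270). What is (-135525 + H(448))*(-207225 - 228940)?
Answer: 59111261625 - 436165*√269 ≈ 5.9104e+10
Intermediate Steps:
H(X) = √269
(-135525 + H(448))*(-207225 - 228940) = (-135525 + √269)*(-207225 - 228940) = (-135525 + √269)*(-436165) = 59111261625 - 436165*√269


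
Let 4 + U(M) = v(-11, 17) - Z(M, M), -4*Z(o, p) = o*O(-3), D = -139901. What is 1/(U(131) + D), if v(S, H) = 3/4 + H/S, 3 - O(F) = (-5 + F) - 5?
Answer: -44/6132799 ≈ -7.1745e-6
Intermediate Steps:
O(F) = 13 - F (O(F) = 3 - ((-5 + F) - 5) = 3 - (-10 + F) = 3 + (10 - F) = 13 - F)
v(S, H) = 3/4 + H/S (v(S, H) = 3*(1/4) + H/S = 3/4 + H/S)
Z(o, p) = -4*o (Z(o, p) = -o*(13 - 1*(-3))/4 = -o*(13 + 3)/4 = -o*16/4 = -4*o)
U(M) = -211/44 + 4*M (U(M) = -4 + ((3/4 + 17/(-11)) - (-4)*M) = -4 + ((3/4 + 17*(-1/11)) + 4*M) = -4 + ((3/4 - 17/11) + 4*M) = -4 + (-35/44 + 4*M) = -211/44 + 4*M)
1/(U(131) + D) = 1/((-211/44 + 4*131) - 139901) = 1/((-211/44 + 524) - 139901) = 1/(22845/44 - 139901) = 1/(-6132799/44) = -44/6132799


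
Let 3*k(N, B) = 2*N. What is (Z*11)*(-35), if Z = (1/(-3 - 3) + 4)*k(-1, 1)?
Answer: 8855/9 ≈ 983.89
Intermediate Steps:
k(N, B) = 2*N/3 (k(N, B) = (2*N)/3 = 2*N/3)
Z = -23/9 (Z = (1/(-3 - 3) + 4)*((2/3)*(-1)) = (1/(-6) + 4)*(-2/3) = (-1/6 + 4)*(-2/3) = (23/6)*(-2/3) = -23/9 ≈ -2.5556)
(Z*11)*(-35) = -23/9*11*(-35) = -253/9*(-35) = 8855/9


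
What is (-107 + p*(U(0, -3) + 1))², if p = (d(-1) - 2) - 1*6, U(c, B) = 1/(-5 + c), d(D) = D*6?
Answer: 349281/25 ≈ 13971.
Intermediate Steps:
d(D) = 6*D
p = -14 (p = (6*(-1) - 2) - 1*6 = (-6 - 2) - 6 = -8 - 6 = -14)
(-107 + p*(U(0, -3) + 1))² = (-107 - 14*(1/(-5 + 0) + 1))² = (-107 - 14*(1/(-5) + 1))² = (-107 - 14*(-⅕ + 1))² = (-107 - 14*⅘)² = (-107 - 56/5)² = (-591/5)² = 349281/25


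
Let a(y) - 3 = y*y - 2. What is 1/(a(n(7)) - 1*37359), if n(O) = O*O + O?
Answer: -1/34222 ≈ -2.9221e-5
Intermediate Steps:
n(O) = O + O**2 (n(O) = O**2 + O = O + O**2)
a(y) = 1 + y**2 (a(y) = 3 + (y*y - 2) = 3 + (y**2 - 2) = 3 + (-2 + y**2) = 1 + y**2)
1/(a(n(7)) - 1*37359) = 1/((1 + (7*(1 + 7))**2) - 1*37359) = 1/((1 + (7*8)**2) - 37359) = 1/((1 + 56**2) - 37359) = 1/((1 + 3136) - 37359) = 1/(3137 - 37359) = 1/(-34222) = -1/34222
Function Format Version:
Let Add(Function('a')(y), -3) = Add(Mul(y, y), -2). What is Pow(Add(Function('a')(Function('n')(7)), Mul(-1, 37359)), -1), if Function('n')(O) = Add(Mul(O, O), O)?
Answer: Rational(-1, 34222) ≈ -2.9221e-5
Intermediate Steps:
Function('n')(O) = Add(O, Pow(O, 2)) (Function('n')(O) = Add(Pow(O, 2), O) = Add(O, Pow(O, 2)))
Function('a')(y) = Add(1, Pow(y, 2)) (Function('a')(y) = Add(3, Add(Mul(y, y), -2)) = Add(3, Add(Pow(y, 2), -2)) = Add(3, Add(-2, Pow(y, 2))) = Add(1, Pow(y, 2)))
Pow(Add(Function('a')(Function('n')(7)), Mul(-1, 37359)), -1) = Pow(Add(Add(1, Pow(Mul(7, Add(1, 7)), 2)), Mul(-1, 37359)), -1) = Pow(Add(Add(1, Pow(Mul(7, 8), 2)), -37359), -1) = Pow(Add(Add(1, Pow(56, 2)), -37359), -1) = Pow(Add(Add(1, 3136), -37359), -1) = Pow(Add(3137, -37359), -1) = Pow(-34222, -1) = Rational(-1, 34222)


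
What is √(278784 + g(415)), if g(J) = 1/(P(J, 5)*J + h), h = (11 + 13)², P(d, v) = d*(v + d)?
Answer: √364674786975964967865/36167538 ≈ 528.00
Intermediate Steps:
P(d, v) = d*(d + v)
h = 576 (h = 24² = 576)
g(J) = 1/(576 + J²*(5 + J)) (g(J) = 1/((J*(J + 5))*J + 576) = 1/((J*(5 + J))*J + 576) = 1/(J²*(5 + J) + 576) = 1/(576 + J²*(5 + J)))
√(278784 + g(415)) = √(278784 + 1/(576 + 415²*(5 + 415))) = √(278784 + 1/(576 + 172225*420)) = √(278784 + 1/(576 + 72334500)) = √(278784 + 1/72335076) = √(20165861827585/72335076) = √364674786975964967865/36167538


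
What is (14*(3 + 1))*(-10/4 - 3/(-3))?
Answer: -84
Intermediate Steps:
(14*(3 + 1))*(-10/4 - 3/(-3)) = (14*4)*(-10*¼ - 3*(-⅓)) = 56*(-5/2 + 1) = 56*(-3/2) = -84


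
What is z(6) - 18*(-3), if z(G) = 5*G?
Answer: 84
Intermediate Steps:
z(6) - 18*(-3) = 5*6 - 18*(-3) = 30 - 6*(-9) = 30 + 54 = 84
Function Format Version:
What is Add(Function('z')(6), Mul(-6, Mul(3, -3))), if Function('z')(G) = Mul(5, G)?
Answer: 84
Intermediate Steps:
Add(Function('z')(6), Mul(-6, Mul(3, -3))) = Add(Mul(5, 6), Mul(-6, Mul(3, -3))) = Add(30, Mul(-6, -9)) = Add(30, 54) = 84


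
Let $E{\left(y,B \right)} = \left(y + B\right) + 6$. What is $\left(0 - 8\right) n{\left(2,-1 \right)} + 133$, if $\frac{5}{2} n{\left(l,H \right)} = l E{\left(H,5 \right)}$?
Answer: $69$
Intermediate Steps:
$E{\left(y,B \right)} = 6 + B + y$ ($E{\left(y,B \right)} = \left(B + y\right) + 6 = 6 + B + y$)
$n{\left(l,H \right)} = \frac{2 l \left(11 + H\right)}{5}$ ($n{\left(l,H \right)} = \frac{2 l \left(6 + 5 + H\right)}{5} = \frac{2 l \left(11 + H\right)}{5}$)
$\left(0 - 8\right) n{\left(2,-1 \right)} + 133 = \left(0 - 8\right) \frac{2}{5} \cdot 2 \left(11 - 1\right) + 133 = \left(0 - 8\right) \frac{2}{5} \cdot 2 \cdot 10 + 133 = \left(-8\right) 8 + 133 = -64 + 133 = 69$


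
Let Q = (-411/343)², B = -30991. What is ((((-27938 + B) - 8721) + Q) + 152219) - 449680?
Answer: -42954775118/117649 ≈ -3.6511e+5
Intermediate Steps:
Q = 168921/117649 (Q = (-411*1/343)² = (-411/343)² = 168921/117649 ≈ 1.4358)
((((-27938 + B) - 8721) + Q) + 152219) - 449680 = ((((-27938 - 30991) - 8721) + 168921/117649) + 152219) - 449680 = (((-58929 - 8721) + 168921/117649) + 152219) - 449680 = ((-67650 + 168921/117649) + 152219) - 449680 = (-7958785929/117649 + 152219) - 449680 = 9949627202/117649 - 449680 = -42954775118/117649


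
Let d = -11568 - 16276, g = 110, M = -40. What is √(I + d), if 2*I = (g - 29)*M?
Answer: 2*I*√7366 ≈ 171.65*I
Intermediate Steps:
I = -1620 (I = ((110 - 29)*(-40))/2 = (81*(-40))/2 = (½)*(-3240) = -1620)
d = -27844
√(I + d) = √(-1620 - 27844) = √(-29464) = 2*I*√7366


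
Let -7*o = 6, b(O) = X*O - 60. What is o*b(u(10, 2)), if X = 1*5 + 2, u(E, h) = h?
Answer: 276/7 ≈ 39.429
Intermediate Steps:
X = 7 (X = 5 + 2 = 7)
b(O) = -60 + 7*O (b(O) = 7*O - 60 = -60 + 7*O)
o = -6/7 (o = -⅐*6 = -6/7 ≈ -0.85714)
o*b(u(10, 2)) = -6*(-60 + 7*2)/7 = -6*(-60 + 14)/7 = -6/7*(-46) = 276/7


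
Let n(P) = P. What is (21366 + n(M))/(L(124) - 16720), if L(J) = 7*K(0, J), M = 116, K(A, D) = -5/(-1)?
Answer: -21482/16685 ≈ -1.2875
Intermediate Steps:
K(A, D) = 5 (K(A, D) = -5*(-1) = 5)
L(J) = 35 (L(J) = 7*5 = 35)
(21366 + n(M))/(L(124) - 16720) = (21366 + 116)/(35 - 16720) = 21482/(-16685) = 21482*(-1/16685) = -21482/16685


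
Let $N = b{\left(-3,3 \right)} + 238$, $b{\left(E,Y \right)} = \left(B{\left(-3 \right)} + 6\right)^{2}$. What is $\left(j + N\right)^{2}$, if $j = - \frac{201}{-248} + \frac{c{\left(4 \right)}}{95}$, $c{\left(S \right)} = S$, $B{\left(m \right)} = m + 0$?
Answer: $\frac{34098674111649}{555073600} \approx 61431.0$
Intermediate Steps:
$B{\left(m \right)} = m$
$b{\left(E,Y \right)} = 9$ ($b{\left(E,Y \right)} = \left(-3 + 6\right)^{2} = 3^{2} = 9$)
$j = \frac{20087}{23560}$ ($j = - \frac{201}{-248} + \frac{4}{95} = \left(-201\right) \left(- \frac{1}{248}\right) + 4 \cdot \frac{1}{95} = \frac{201}{248} + \frac{4}{95} = \frac{20087}{23560} \approx 0.85259$)
$N = 247$ ($N = 9 + 238 = 247$)
$\left(j + N\right)^{2} = \left(\frac{20087}{23560} + 247\right)^{2} = \left(\frac{5839407}{23560}\right)^{2} = \frac{34098674111649}{555073600}$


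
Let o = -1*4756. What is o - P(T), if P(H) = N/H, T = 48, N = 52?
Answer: -57085/12 ≈ -4757.1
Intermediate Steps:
o = -4756
P(H) = 52/H
o - P(T) = -4756 - 52/48 = -4756 - 1*13/12 = -4756 - 13/12 = -57085/12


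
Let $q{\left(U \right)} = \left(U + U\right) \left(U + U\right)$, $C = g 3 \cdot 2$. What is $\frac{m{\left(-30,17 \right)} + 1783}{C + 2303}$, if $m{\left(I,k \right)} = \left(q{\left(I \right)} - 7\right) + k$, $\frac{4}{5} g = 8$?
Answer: $\frac{5393}{2363} \approx 2.2823$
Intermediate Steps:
$g = 10$ ($g = \frac{5}{4} \cdot 8 = 10$)
$C = 60$ ($C = 10 \cdot 3 \cdot 2 = 10 \cdot 6 = 60$)
$q{\left(U \right)} = 4 U^{2}$ ($q{\left(U \right)} = 2 U 2 U = 4 U^{2}$)
$m{\left(I,k \right)} = -7 + k + 4 I^{2}$ ($m{\left(I,k \right)} = \left(4 I^{2} - 7\right) + k = \left(-7 + 4 I^{2}\right) + k = -7 + k + 4 I^{2}$)
$\frac{m{\left(-30,17 \right)} + 1783}{C + 2303} = \frac{\left(-7 + 17 + 4 \left(-30\right)^{2}\right) + 1783}{60 + 2303} = \frac{\left(-7 + 17 + 4 \cdot 900\right) + 1783}{2363} = \left(\left(-7 + 17 + 3600\right) + 1783\right) \frac{1}{2363} = \left(3610 + 1783\right) \frac{1}{2363} = 5393 \cdot \frac{1}{2363} = \frac{5393}{2363}$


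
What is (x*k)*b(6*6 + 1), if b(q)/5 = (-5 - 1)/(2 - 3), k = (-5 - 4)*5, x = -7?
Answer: 9450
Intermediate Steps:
k = -45 (k = -9*5 = -45)
b(q) = 30 (b(q) = 5*((-5 - 1)/(2 - 3)) = 5*(-6/(-1)) = 5*(-6*(-1)) = 5*6 = 30)
(x*k)*b(6*6 + 1) = -7*(-45)*30 = 315*30 = 9450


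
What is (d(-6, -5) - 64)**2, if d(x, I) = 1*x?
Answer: 4900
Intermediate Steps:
d(x, I) = x
(d(-6, -5) - 64)**2 = (-6 - 64)**2 = (-70)**2 = 4900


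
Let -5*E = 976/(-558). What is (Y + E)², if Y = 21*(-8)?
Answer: 54696112384/1946025 ≈ 28107.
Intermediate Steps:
Y = -168
E = 488/1395 (E = -976/(5*(-558)) = -976*(-1)/(5*558) = -⅕*(-488/279) = 488/1395 ≈ 0.34982)
(Y + E)² = (-168 + 488/1395)² = (-233872/1395)² = 54696112384/1946025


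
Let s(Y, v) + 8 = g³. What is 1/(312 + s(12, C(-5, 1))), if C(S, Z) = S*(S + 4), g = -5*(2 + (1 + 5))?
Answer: -1/63696 ≈ -1.5700e-5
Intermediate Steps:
g = -40 (g = -5*(2 + 6) = -5*8 = -40)
C(S, Z) = S*(4 + S)
s(Y, v) = -64008 (s(Y, v) = -8 + (-40)³ = -8 - 64000 = -64008)
1/(312 + s(12, C(-5, 1))) = 1/(312 - 64008) = 1/(-63696) = -1/63696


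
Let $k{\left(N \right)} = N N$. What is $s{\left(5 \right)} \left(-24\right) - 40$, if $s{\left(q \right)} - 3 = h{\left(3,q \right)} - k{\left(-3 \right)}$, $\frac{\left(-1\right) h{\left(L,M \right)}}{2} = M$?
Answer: $344$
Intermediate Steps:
$h{\left(L,M \right)} = - 2 M$
$k{\left(N \right)} = N^{2}$
$s{\left(q \right)} = -6 - 2 q$ ($s{\left(q \right)} = 3 - \left(9 + 2 q\right) = -6 - 2 q$)
$s{\left(5 \right)} \left(-24\right) - 40 = \left(-6 - 10\right) \left(-24\right) - 40 = \left(-16\right) \left(-24\right) - 40 = 384 - 40 = 344$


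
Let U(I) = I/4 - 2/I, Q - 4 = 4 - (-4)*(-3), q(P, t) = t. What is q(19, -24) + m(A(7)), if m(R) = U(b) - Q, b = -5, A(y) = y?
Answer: -417/20 ≈ -20.850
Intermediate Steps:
Q = -4 (Q = 4 + (4 - (-4)*(-3)) = 4 + (4 - 1*12) = 4 + (4 - 12) = 4 - 8 = -4)
U(I) = -2/I + I/4 (U(I) = I*(¼) - 2/I = I/4 - 2/I = -2/I + I/4)
m(R) = 63/20 (m(R) = (-2/(-5) + (¼)*(-5)) - 1*(-4) = (-2*(-⅕) - 5/4) + 4 = (⅖ - 5/4) + 4 = -17/20 + 4 = 63/20)
q(19, -24) + m(A(7)) = -24 + 63/20 = -417/20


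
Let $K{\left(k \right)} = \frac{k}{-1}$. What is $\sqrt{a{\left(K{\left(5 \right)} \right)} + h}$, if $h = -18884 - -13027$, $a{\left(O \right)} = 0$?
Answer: $i \sqrt{5857} \approx 76.531 i$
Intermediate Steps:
$K{\left(k \right)} = - k$ ($K{\left(k \right)} = k \left(-1\right) = - k$)
$h = -5857$ ($h = -18884 + 13027 = -5857$)
$\sqrt{a{\left(K{\left(5 \right)} \right)} + h} = \sqrt{0 - 5857} = \sqrt{-5857} = i \sqrt{5857}$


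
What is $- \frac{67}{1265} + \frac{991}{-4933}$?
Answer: $- \frac{1584126}{6240245} \approx -0.25386$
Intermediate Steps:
$- \frac{67}{1265} + \frac{991}{-4933} = \left(-67\right) \frac{1}{1265} + 991 \left(- \frac{1}{4933}\right) = - \frac{67}{1265} - \frac{991}{4933} = - \frac{1584126}{6240245}$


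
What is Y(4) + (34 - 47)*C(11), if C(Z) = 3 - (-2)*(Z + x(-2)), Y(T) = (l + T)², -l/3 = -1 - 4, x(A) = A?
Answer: 88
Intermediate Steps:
l = 15 (l = -3*(-1 - 4) = -3*(-5) = 15)
Y(T) = (15 + T)²
C(Z) = -1 + 2*Z (C(Z) = 3 - (-2)*(Z - 2) = 3 - (-2)*(-2 + Z) = 3 - (4 - 2*Z) = 3 + (-4 + 2*Z) = -1 + 2*Z)
Y(4) + (34 - 47)*C(11) = (15 + 4)² + (34 - 47)*(-1 + 2*11) = 19² - 13*(-1 + 22) = 361 - 13*21 = 361 - 273 = 88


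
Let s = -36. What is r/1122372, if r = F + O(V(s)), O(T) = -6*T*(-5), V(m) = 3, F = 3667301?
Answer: 3667391/1122372 ≈ 3.2675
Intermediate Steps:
O(T) = 30*T
r = 3667391 (r = 3667301 + 30*3 = 3667301 + 90 = 3667391)
r/1122372 = 3667391/1122372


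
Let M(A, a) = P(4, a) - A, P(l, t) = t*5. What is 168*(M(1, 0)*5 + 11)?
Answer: 1008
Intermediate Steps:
P(l, t) = 5*t
M(A, a) = -A + 5*a (M(A, a) = 5*a - A = -A + 5*a)
168*(M(1, 0)*5 + 11) = 168*((-1*1 + 5*0)*5 + 11) = 168*((-1 + 0)*5 + 11) = 168*(-1*5 + 11) = 168*(-5 + 11) = 168*6 = 1008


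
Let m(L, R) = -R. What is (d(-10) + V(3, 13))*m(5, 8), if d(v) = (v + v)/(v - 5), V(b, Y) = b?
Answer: -104/3 ≈ -34.667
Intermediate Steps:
d(v) = 2*v/(-5 + v) (d(v) = (2*v)/(-5 + v) = 2*v/(-5 + v))
(d(-10) + V(3, 13))*m(5, 8) = (2*(-10)/(-5 - 10) + 3)*(-1*8) = (2*(-10)/(-15) + 3)*(-8) = (2*(-10)*(-1/15) + 3)*(-8) = (4/3 + 3)*(-8) = (13/3)*(-8) = -104/3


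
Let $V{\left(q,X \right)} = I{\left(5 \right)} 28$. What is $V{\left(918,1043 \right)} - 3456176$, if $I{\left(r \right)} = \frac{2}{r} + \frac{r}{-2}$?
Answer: $- \frac{17281174}{5} \approx -3.4562 \cdot 10^{6}$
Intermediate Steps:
$I{\left(r \right)} = \frac{2}{r} - \frac{r}{2}$ ($I{\left(r \right)} = \frac{2}{r} + r \left(- \frac{1}{2}\right) = \frac{2}{r} - \frac{r}{2}$)
$V{\left(q,X \right)} = - \frac{294}{5}$ ($V{\left(q,X \right)} = \left(\frac{2}{5} - \frac{5}{2}\right) 28 = \left(- \frac{21}{10}\right) 28 = - \frac{294}{5}$)
$V{\left(918,1043 \right)} - 3456176 = - \frac{294}{5} - 3456176 = - \frac{17281174}{5}$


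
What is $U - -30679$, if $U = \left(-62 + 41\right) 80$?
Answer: $28999$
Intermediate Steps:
$U = -1680$ ($U = \left(-21\right) 80 = -1680$)
$U - -30679 = -1680 - -30679 = -1680 + 30679 = 28999$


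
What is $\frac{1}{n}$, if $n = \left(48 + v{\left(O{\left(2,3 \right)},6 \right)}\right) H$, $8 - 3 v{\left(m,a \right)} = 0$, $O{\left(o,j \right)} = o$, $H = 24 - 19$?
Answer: $\frac{3}{760} \approx 0.0039474$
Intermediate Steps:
$H = 5$
$v{\left(m,a \right)} = \frac{8}{3}$ ($v{\left(m,a \right)} = \frac{8}{3} - 0 = \frac{8}{3} + 0 = \frac{8}{3}$)
$n = \frac{760}{3}$ ($n = \left(48 + \frac{8}{3}\right) 5 = \frac{152}{3} \cdot 5 = \frac{760}{3} \approx 253.33$)
$\frac{1}{n} = \frac{1}{\frac{760}{3}} = \frac{3}{760}$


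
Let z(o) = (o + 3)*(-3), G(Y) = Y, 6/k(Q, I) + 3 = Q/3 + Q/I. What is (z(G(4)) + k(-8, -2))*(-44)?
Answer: 5412/5 ≈ 1082.4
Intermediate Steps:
k(Q, I) = 6/(-3 + Q/3 + Q/I) (k(Q, I) = 6/(-3 + (Q/3 + Q/I)) = 6/(-3 + Q/3 + Q/I))
z(o) = -9 - 3*o (z(o) = (3 + o)*(-3) = -9 - 3*o)
(z(G(4)) + k(-8, -2))*(-44) = ((-9 - 3*4) + 18*(-2)/(-9*(-2) + 3*(-8) - 2*(-8)))*(-44) = ((-9 - 12) + 18*(-2)/(18 - 24 + 16))*(-44) = (-21 + 18*(-2)/10)*(-44) = (-21 + 18*(-2)*(1/10))*(-44) = (-21 - 18/5)*(-44) = -123/5*(-44) = 5412/5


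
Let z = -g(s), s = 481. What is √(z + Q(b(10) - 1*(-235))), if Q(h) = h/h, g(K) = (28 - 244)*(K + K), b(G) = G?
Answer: √207793 ≈ 455.84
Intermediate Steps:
g(K) = -432*K
Q(h) = 1
z = 207792 (z = -(-432)*481 = -1*(-207792) = 207792)
√(z + Q(b(10) - 1*(-235))) = √(207792 + 1) = √207793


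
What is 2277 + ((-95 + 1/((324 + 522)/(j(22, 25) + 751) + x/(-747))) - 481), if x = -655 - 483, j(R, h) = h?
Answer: 1288839861/757525 ≈ 1701.4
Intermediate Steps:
x = -1138
2277 + ((-95 + 1/((324 + 522)/(j(22, 25) + 751) + x/(-747))) - 481) = 2277 + ((-95 + 1/((324 + 522)/(25 + 751) - 1138/(-747))) - 481) = 2277 + ((-95 + 1/(846/776 - 1138*(-1/747))) - 481) = 2277 + ((-95 + 1/(846*(1/776) + 1138/747)) - 481) = 2277 + ((-95 + 1/(423/388 + 1138/747)) - 481) = 2277 + ((-95 + 1/(757525/289836)) - 481) = 2277 + ((-95 + 289836/757525) - 481) = 2277 + (-71675039/757525 - 481) = 2277 - 436044564/757525 = 1288839861/757525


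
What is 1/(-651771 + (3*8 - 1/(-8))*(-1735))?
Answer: -8/5549023 ≈ -1.4417e-6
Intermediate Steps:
1/(-651771 + (3*8 - 1/(-8))*(-1735)) = 1/(-651771 + (24 - 1*(-⅛))*(-1735)) = 1/(-651771 + (24 + ⅛)*(-1735)) = 1/(-651771 + (193/8)*(-1735)) = 1/(-651771 - 334855/8) = 1/(-5549023/8) = -8/5549023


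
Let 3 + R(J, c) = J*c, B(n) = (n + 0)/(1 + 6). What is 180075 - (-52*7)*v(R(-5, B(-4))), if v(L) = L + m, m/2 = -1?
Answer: 179295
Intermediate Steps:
m = -2 (m = 2*(-1) = -2)
B(n) = n/7
R(J, c) = -3 + J*c
v(L) = -2 + L (v(L) = L - 2 = -2 + L)
180075 - (-52*7)*v(R(-5, B(-4))) = 180075 - (-52*7)*(-2 + (-3 - 5*(-4)/7)) = 180075 - (-364)*(-2 + (-3 - 5*(-4/7))) = 180075 - (-364)*(-2 + (-3 + 20/7)) = 180075 - (-364)*(-2 - ⅐) = 180075 - (-364)*(-15)/7 = 180075 - 1*780 = 180075 - 780 = 179295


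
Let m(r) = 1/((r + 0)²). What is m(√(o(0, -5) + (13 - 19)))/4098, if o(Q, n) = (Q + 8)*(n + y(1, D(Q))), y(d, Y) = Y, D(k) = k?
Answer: -1/188508 ≈ -5.3048e-6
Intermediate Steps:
o(Q, n) = (8 + Q)*(Q + n) (o(Q, n) = (Q + 8)*(n + Q) = (8 + Q)*(Q + n))
m(r) = r⁻² (m(r) = 1/(r²) = r⁻²)
m(√(o(0, -5) + (13 - 19)))/4098 = 1/((√((0² + 8*0 + 8*(-5) + 0*(-5)) + (13 - 19)))²*4098) = (1/4098)/(√((0 + 0 - 40 + 0) - 6))² = (1/4098)/(√(-40 - 6))² = (1/4098)/(√(-46))² = (1/4098)/(I*√46)² = -1/46*1/4098 = -1/188508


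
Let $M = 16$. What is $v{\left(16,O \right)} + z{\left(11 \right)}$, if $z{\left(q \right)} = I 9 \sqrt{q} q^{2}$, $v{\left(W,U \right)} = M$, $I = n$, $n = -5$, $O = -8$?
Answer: $16 - 5445 \sqrt{11} \approx -18043.0$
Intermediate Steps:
$I = -5$
$v{\left(W,U \right)} = 16$
$z{\left(q \right)} = - 45 q^{\frac{5}{2}}$ ($z{\left(q \right)} = - 5 \cdot 9 \sqrt{q} q^{2} = - 45 \sqrt{q} q^{2} = - 45 q^{\frac{5}{2}}$)
$v{\left(16,O \right)} + z{\left(11 \right)} = 16 - 45 \cdot 11^{\frac{5}{2}} = 16 - 45 \cdot 121 \sqrt{11} = 16 - 5445 \sqrt{11}$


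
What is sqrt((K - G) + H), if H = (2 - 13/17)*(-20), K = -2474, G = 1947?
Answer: I*sqrt(1284809)/17 ≈ 66.676*I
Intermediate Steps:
H = -420/17 (H = (2 - 13*1/17)*(-20) = (2 - 13/17)*(-20) = (21/17)*(-20) = -420/17 ≈ -24.706)
sqrt((K - G) + H) = sqrt((-2474 - 1*1947) - 420/17) = sqrt((-2474 - 1947) - 420/17) = sqrt(-4421 - 420/17) = sqrt(-75577/17) = I*sqrt(1284809)/17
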